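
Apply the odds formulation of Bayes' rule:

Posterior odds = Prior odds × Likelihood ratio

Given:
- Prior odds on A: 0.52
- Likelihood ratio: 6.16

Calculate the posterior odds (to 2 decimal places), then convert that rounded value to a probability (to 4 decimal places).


Step 1: Calculate posterior odds
Posterior odds = Prior odds × LR
               = 0.52 × 6.16
               = 3.20

Step 2: Convert to probability
P(A|E) = Posterior odds / (1 + Posterior odds)
       = 3.20 / (1 + 3.20)
       = 3.20 / 4.20
       = 0.7619

The evidence increased P(A) from 0.3421 to 0.7619.


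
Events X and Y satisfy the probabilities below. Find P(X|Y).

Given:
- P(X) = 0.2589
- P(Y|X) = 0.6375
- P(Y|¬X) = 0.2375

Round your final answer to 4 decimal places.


Bayes' theorem: P(X|Y) = P(Y|X) × P(X) / P(Y)

Step 1: Calculate P(Y) using law of total probability
P(Y) = P(Y|X)P(X) + P(Y|¬X)P(¬X)
     = 0.6375 × 0.2589 + 0.2375 × 0.7411
     = 0.16504875 + 0.17601125
     = 0.34106000

Step 2: Apply Bayes' theorem
P(X|Y) = P(Y|X) × P(X) / P(Y)
       = 0.16504875 / 0.34106000
       = 0.4839


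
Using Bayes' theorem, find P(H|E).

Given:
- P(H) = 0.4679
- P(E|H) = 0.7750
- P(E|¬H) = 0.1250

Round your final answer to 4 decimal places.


Bayes' theorem: P(H|E) = P(E|H) × P(H) / P(E)

Step 1: Calculate P(E) using law of total probability
P(E) = P(E|H)P(H) + P(E|¬H)P(¬H)
     = 0.7750 × 0.4679 + 0.1250 × 0.5321
     = 0.36262250 + 0.06651250
     = 0.42913500

Step 2: Apply Bayes' theorem
P(H|E) = P(E|H) × P(H) / P(E)
       = 0.36262250 / 0.42913500
       = 0.8450


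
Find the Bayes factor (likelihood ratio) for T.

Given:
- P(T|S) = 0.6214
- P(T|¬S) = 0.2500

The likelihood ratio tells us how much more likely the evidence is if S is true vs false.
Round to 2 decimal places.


Likelihood Ratio (LR) = P(T|S) / P(T|¬S)

LR = 0.6214 / 0.2500
   = 2.49

The evidence is 2.49 times more likely if S is true than if S is false.
Since LR > 1, the evidence supports S over ¬S.


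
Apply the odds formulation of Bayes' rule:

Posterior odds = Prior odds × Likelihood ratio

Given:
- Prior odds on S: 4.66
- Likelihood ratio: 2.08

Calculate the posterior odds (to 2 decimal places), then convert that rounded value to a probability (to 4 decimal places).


Step 1: Calculate posterior odds
Posterior odds = Prior odds × LR
               = 4.66 × 2.08
               = 9.69

Step 2: Convert to probability
P(S|E) = Posterior odds / (1 + Posterior odds)
       = 9.69 / (1 + 9.69)
       = 9.69 / 10.69
       = 0.9065

The evidence increased P(S) from 0.8233 to 0.9065.


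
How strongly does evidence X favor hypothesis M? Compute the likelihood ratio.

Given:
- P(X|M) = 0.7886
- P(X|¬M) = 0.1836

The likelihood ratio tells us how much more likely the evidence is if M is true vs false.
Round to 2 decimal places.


Likelihood Ratio (LR) = P(X|M) / P(X|¬M)

LR = 0.7886 / 0.1836
   = 4.30

The evidence is 4.30 times more likely if M is true than if M is false.
Since LR > 1, the evidence supports M over ¬M.


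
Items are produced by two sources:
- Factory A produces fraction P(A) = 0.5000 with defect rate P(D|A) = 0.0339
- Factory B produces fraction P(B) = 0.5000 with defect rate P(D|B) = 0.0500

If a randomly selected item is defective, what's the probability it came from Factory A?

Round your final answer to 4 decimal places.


Let A = from Factory A, D = defective

Given:
- P(A) = 0.5000, P(B) = 0.5000
- P(D|A) = 0.0339, P(D|B) = 0.0500

Step 1: Find P(D)
P(D) = P(D|A)P(A) + P(D|B)P(B)
     = 0.0339 × 0.5000 + 0.0500 × 0.5000
     = 0.01695000 + 0.02500000
     = 0.04195000

Step 2: Apply Bayes' theorem
P(A|D) = P(D|A)P(A) / P(D)
       = 0.01695000 / 0.04195000
       = 0.4041


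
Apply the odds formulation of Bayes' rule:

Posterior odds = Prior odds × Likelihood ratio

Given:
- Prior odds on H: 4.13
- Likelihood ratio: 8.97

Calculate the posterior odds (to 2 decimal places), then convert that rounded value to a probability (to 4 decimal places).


Step 1: Calculate posterior odds
Posterior odds = Prior odds × LR
               = 4.13 × 8.97
               = 37.05

Step 2: Convert to probability
P(H|E) = Posterior odds / (1 + Posterior odds)
       = 37.05 / (1 + 37.05)
       = 37.05 / 38.05
       = 0.9737

The evidence increased P(H) from 0.8051 to 0.9737.


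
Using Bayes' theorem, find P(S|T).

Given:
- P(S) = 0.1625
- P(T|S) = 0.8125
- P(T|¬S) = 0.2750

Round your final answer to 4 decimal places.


Bayes' theorem: P(S|T) = P(T|S) × P(S) / P(T)

Step 1: Calculate P(T) using law of total probability
P(T) = P(T|S)P(S) + P(T|¬S)P(¬S)
     = 0.8125 × 0.1625 + 0.2750 × 0.8375
     = 0.13203125 + 0.23031250
     = 0.36234375

Step 2: Apply Bayes' theorem
P(S|T) = P(T|S) × P(S) / P(T)
       = 0.13203125 / 0.36234375
       = 0.3644


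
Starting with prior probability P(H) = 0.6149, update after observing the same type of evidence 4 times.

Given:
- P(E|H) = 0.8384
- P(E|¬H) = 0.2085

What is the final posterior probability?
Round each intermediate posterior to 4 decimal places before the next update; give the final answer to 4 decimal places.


Sequential Bayesian updating:

Initial prior: P(H) = 0.6149

Update 1:
  P(E) = 0.8384 × 0.6149 + 0.2085 × 0.3851 = 0.51553216 + 0.08029335 = 0.59582551
  P(H|E) = 0.51553216 / 0.59582551 = 0.8652

Update 2:
  P(E) = 0.8384 × 0.8652 + 0.2085 × 0.1348 = 0.72538368 + 0.02810580 = 0.75348948
  P(H|E) = 0.72538368 / 0.75348948 = 0.9627

Update 3:
  P(E) = 0.8384 × 0.9627 + 0.2085 × 0.0373 = 0.80712768 + 0.00777705 = 0.81490473
  P(H|E) = 0.80712768 / 0.81490473 = 0.9905

Update 4:
  P(E) = 0.8384 × 0.9905 + 0.2085 × 0.0095 = 0.83043520 + 0.00198075 = 0.83241595
  P(H|E) = 0.83043520 / 0.83241595 = 0.9976

Final posterior: 0.9976


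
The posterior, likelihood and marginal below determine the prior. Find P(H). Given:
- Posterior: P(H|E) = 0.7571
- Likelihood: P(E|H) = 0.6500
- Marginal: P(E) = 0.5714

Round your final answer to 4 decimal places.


From Bayes' theorem: P(H|E) = P(E|H) × P(H) / P(E)

Rearranging for P(H):
P(H) = P(H|E) × P(E) / P(E|H)
     = 0.7571 × 0.5714 / 0.6500
     = 0.43260694 / 0.6500
     = 0.6655


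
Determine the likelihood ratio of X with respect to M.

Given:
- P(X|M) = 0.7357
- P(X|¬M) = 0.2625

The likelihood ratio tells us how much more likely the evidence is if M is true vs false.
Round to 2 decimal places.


Likelihood Ratio (LR) = P(X|M) / P(X|¬M)

LR = 0.7357 / 0.2625
   = 2.80

The evidence is 2.80 times more likely if M is true than if M is false.
Because LR exceeds 1, X is evidence for M.


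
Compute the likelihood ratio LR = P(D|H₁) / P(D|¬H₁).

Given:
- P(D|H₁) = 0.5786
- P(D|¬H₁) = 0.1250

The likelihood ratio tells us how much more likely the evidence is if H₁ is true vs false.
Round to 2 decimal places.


Likelihood Ratio (LR) = P(D|H₁) / P(D|¬H₁)

LR = 0.5786 / 0.1250
   = 4.63

The evidence is 4.63 times more likely if H₁ is true than if H₁ is false.
LR > 1, so observing D raises the odds in favor of H₁.


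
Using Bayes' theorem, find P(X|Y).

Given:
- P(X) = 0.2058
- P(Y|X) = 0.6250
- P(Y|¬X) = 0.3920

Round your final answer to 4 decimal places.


Bayes' theorem: P(X|Y) = P(Y|X) × P(X) / P(Y)

Step 1: Calculate P(Y) using law of total probability
P(Y) = P(Y|X)P(X) + P(Y|¬X)P(¬X)
     = 0.6250 × 0.2058 + 0.3920 × 0.7942
     = 0.12862500 + 0.31132640
     = 0.43995140

Step 2: Apply Bayes' theorem
P(X|Y) = P(Y|X) × P(X) / P(Y)
       = 0.12862500 / 0.43995140
       = 0.2924


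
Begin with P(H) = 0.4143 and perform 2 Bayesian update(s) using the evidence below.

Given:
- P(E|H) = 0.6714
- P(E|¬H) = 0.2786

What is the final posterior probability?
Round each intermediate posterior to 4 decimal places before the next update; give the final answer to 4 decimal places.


Sequential Bayesian updating:

Initial prior: P(H) = 0.4143

Update 1:
  P(E) = 0.6714 × 0.4143 + 0.2786 × 0.5857 = 0.27816102 + 0.16317602 = 0.44133704
  P(H|E) = 0.27816102 / 0.44133704 = 0.6303

Update 2:
  P(E) = 0.6714 × 0.6303 + 0.2786 × 0.3697 = 0.42318342 + 0.10299842 = 0.52618184
  P(H|E) = 0.42318342 / 0.52618184 = 0.8043

Final posterior: 0.8043


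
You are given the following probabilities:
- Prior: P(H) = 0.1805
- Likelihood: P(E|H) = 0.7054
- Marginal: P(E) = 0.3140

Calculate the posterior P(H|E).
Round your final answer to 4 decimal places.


Using Bayes' theorem:

P(H|E) = P(E|H) × P(H) / P(E)
       = 0.7054 × 0.1805 / 0.3140
       = 0.12732470 / 0.3140
       = 0.4055

The evidence strengthens our belief in H.
Prior: 0.1805 → Posterior: 0.4055


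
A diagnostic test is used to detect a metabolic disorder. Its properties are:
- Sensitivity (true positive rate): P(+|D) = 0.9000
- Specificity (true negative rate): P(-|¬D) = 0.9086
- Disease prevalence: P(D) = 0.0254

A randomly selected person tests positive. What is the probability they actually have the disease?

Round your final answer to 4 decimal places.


Let D = has disease, + = positive test

Given:
- P(D) = 0.0254 (prevalence)
- P(+|D) = 0.9000 (sensitivity)
- P(-|¬D) = 0.9086 (specificity)
- P(+|¬D) = 0.0914 (false positive rate = 1 - specificity)

Step 1: Find P(+)
P(+) = P(+|D)P(D) + P(+|¬D)P(¬D)
     = 0.9000 × 0.0254 + 0.0914 × 0.9746
     = 0.02286000 + 0.08907844
     = 0.11193844

Step 2: Apply Bayes' theorem for P(D|+)
P(D|+) = P(+|D)P(D) / P(+)
       = 0.02286000 / 0.11193844
       = 0.2042


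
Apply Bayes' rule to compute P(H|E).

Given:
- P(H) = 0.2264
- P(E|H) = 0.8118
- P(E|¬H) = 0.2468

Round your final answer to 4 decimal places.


Bayes' theorem: P(H|E) = P(E|H) × P(H) / P(E)

Step 1: Calculate P(E) using law of total probability
P(E) = P(E|H)P(H) + P(E|¬H)P(¬H)
     = 0.8118 × 0.2264 + 0.2468 × 0.7736
     = 0.18379152 + 0.19092448
     = 0.37471600

Step 2: Apply Bayes' theorem
P(H|E) = P(E|H) × P(H) / P(E)
       = 0.18379152 / 0.37471600
       = 0.4905


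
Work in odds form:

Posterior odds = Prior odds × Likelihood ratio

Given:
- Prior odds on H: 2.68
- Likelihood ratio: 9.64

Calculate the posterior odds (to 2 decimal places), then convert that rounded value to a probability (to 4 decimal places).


Step 1: Calculate posterior odds
Posterior odds = Prior odds × LR
               = 2.68 × 9.64
               = 25.84

Step 2: Convert to probability
P(H|E) = Posterior odds / (1 + Posterior odds)
       = 25.84 / (1 + 25.84)
       = 25.84 / 26.84
       = 0.9627

The evidence increased P(H) from 0.7283 to 0.9627.


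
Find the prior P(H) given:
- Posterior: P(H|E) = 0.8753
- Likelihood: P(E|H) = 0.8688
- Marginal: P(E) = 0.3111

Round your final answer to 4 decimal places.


From Bayes' theorem: P(H|E) = P(E|H) × P(H) / P(E)

Rearranging for P(H):
P(H) = P(H|E) × P(E) / P(E|H)
     = 0.8753 × 0.3111 / 0.8688
     = 0.27230583 / 0.8688
     = 0.3134


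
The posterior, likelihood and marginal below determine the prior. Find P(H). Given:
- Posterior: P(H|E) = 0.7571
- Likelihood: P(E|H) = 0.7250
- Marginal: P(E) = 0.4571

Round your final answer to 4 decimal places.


From Bayes' theorem: P(H|E) = P(E|H) × P(H) / P(E)

Rearranging for P(H):
P(H) = P(H|E) × P(E) / P(E|H)
     = 0.7571 × 0.4571 / 0.7250
     = 0.34607041 / 0.7250
     = 0.4773


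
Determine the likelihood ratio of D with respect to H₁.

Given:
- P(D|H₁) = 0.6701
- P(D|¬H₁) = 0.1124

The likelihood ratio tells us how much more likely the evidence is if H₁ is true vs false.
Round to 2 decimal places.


Likelihood Ratio (LR) = P(D|H₁) / P(D|¬H₁)

LR = 0.6701 / 0.1124
   = 5.96

The evidence is 5.96 times more likely if H₁ is true than if H₁ is false.
LR > 1, so observing D raises the odds in favor of H₁.


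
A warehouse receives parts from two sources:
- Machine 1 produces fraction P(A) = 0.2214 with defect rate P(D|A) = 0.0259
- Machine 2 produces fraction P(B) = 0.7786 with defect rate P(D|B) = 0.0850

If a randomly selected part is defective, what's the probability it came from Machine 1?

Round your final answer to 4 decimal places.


Let A = from Machine 1, D = defective

Given:
- P(A) = 0.2214, P(B) = 0.7786
- P(D|A) = 0.0259, P(D|B) = 0.0850

Step 1: Find P(D)
P(D) = P(D|A)P(A) + P(D|B)P(B)
     = 0.0259 × 0.2214 + 0.0850 × 0.7786
     = 0.00573426 + 0.06618100
     = 0.07191526

Step 2: Apply Bayes' theorem
P(A|D) = P(D|A)P(A) / P(D)
       = 0.00573426 / 0.07191526
       = 0.0797


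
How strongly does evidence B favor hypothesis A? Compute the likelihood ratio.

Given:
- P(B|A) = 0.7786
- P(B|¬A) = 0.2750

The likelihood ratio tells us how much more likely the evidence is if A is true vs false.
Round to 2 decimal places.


Likelihood Ratio (LR) = P(B|A) / P(B|¬A)

LR = 0.7786 / 0.2750
   = 2.83

The evidence is 2.83 times more likely if A is true than if A is false.
Since LR > 1, the evidence supports A over ¬A.


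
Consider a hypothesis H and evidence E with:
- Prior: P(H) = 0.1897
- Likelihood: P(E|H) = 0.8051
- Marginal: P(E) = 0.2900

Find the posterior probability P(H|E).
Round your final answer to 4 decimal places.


Using Bayes' theorem:

P(H|E) = P(E|H) × P(H) / P(E)
       = 0.8051 × 0.1897 / 0.2900
       = 0.15272747 / 0.2900
       = 0.5266

The evidence strengthens our belief in H.
Prior: 0.1897 → Posterior: 0.5266


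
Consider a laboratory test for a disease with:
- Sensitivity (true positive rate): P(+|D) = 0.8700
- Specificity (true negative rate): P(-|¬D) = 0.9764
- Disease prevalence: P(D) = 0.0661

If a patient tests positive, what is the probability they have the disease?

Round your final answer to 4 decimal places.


Let D = has disease, + = positive test

Given:
- P(D) = 0.0661 (prevalence)
- P(+|D) = 0.8700 (sensitivity)
- P(-|¬D) = 0.9764 (specificity)
- P(+|¬D) = 0.0236 (false positive rate = 1 - specificity)

Step 1: Find P(+)
P(+) = P(+|D)P(D) + P(+|¬D)P(¬D)
     = 0.8700 × 0.0661 + 0.0236 × 0.9339
     = 0.05750700 + 0.02204004
     = 0.07954704

Step 2: Apply Bayes' theorem for P(D|+)
P(D|+) = P(+|D)P(D) / P(+)
       = 0.05750700 / 0.07954704
       = 0.7229


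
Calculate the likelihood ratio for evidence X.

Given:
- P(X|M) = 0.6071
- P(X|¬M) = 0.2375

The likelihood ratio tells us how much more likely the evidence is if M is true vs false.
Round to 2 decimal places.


Likelihood Ratio (LR) = P(X|M) / P(X|¬M)

LR = 0.6071 / 0.2375
   = 2.56

The evidence is 2.56 times more likely if M is true than if M is false.
LR > 1, so observing X raises the odds in favor of M.


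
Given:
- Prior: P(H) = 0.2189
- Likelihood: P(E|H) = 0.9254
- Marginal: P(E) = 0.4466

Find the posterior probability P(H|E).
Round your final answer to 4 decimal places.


Using Bayes' theorem:

P(H|E) = P(E|H) × P(H) / P(E)
       = 0.9254 × 0.2189 / 0.4466
       = 0.20257006 / 0.4466
       = 0.4536

The evidence strengthens our belief in H.
Prior: 0.2189 → Posterior: 0.4536


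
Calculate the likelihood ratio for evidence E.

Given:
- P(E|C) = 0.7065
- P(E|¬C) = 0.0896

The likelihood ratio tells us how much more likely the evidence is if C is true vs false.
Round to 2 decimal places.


Likelihood Ratio (LR) = P(E|C) / P(E|¬C)

LR = 0.7065 / 0.0896
   = 7.89

The evidence is 7.89 times more likely if C is true than if C is false.
Since LR > 1, the evidence supports C over ¬C.


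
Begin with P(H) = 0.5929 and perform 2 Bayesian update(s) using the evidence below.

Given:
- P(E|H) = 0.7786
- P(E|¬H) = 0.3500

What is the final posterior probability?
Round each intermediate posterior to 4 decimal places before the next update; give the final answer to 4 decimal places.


Sequential Bayesian updating:

Initial prior: P(H) = 0.5929

Update 1:
  P(E) = 0.7786 × 0.5929 + 0.3500 × 0.4071 = 0.46163194 + 0.14248500 = 0.60411694
  P(H|E) = 0.46163194 / 0.60411694 = 0.7641

Update 2:
  P(E) = 0.7786 × 0.7641 + 0.3500 × 0.2359 = 0.59492826 + 0.08256500 = 0.67749326
  P(H|E) = 0.59492826 / 0.67749326 = 0.8781

Final posterior: 0.8781


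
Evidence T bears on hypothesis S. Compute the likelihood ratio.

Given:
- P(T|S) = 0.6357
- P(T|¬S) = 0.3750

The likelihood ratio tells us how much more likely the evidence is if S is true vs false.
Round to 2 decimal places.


Likelihood Ratio (LR) = P(T|S) / P(T|¬S)

LR = 0.6357 / 0.3750
   = 1.70

The evidence is 1.70 times more likely if S is true than if S is false.
Since LR > 1, the evidence supports S over ¬S.


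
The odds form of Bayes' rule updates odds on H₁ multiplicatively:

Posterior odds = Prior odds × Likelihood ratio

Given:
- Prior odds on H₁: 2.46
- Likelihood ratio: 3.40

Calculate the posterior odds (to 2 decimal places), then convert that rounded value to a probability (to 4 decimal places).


Step 1: Calculate posterior odds
Posterior odds = Prior odds × LR
               = 2.46 × 3.40
               = 8.36

Step 2: Convert to probability
P(H₁|E) = Posterior odds / (1 + Posterior odds)
       = 8.36 / (1 + 8.36)
       = 8.36 / 9.36
       = 0.8932

The evidence increased P(H₁) from 0.7110 to 0.8932.


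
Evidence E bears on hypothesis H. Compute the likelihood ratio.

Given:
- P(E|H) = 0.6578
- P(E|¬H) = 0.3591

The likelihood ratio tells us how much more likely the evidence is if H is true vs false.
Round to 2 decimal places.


Likelihood Ratio (LR) = P(E|H) / P(E|¬H)

LR = 0.6578 / 0.3591
   = 1.83

The evidence is 1.83 times more likely if H is true than if H is false.
LR > 1, so observing E raises the odds in favor of H.


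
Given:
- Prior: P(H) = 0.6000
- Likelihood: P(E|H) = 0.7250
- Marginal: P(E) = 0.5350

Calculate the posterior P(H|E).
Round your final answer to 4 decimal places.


Using Bayes' theorem:

P(H|E) = P(E|H) × P(H) / P(E)
       = 0.7250 × 0.6000 / 0.5350
       = 0.43500000 / 0.5350
       = 0.8131

The evidence strengthens our belief in H.
Prior: 0.6000 → Posterior: 0.8131


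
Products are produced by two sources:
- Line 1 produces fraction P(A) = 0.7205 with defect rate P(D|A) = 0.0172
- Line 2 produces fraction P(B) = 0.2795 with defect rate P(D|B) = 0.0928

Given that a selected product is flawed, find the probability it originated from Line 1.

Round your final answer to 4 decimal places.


Let A = from Line 1, D = flawed

Given:
- P(A) = 0.7205, P(B) = 0.2795
- P(D|A) = 0.0172, P(D|B) = 0.0928

Step 1: Find P(D)
P(D) = P(D|A)P(A) + P(D|B)P(B)
     = 0.0172 × 0.7205 + 0.0928 × 0.2795
     = 0.01239260 + 0.02593760
     = 0.03833020

Step 2: Apply Bayes' theorem
P(A|D) = P(D|A)P(A) / P(D)
       = 0.01239260 / 0.03833020
       = 0.3233


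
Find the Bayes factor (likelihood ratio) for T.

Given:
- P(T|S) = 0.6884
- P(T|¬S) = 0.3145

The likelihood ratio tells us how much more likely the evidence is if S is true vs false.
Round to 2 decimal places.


Likelihood Ratio (LR) = P(T|S) / P(T|¬S)

LR = 0.6884 / 0.3145
   = 2.19

The evidence is 2.19 times more likely if S is true than if S is false.
Because LR exceeds 1, T is evidence for S.


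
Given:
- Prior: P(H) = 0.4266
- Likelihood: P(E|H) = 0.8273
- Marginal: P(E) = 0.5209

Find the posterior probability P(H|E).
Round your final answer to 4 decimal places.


Using Bayes' theorem:

P(H|E) = P(E|H) × P(H) / P(E)
       = 0.8273 × 0.4266 / 0.5209
       = 0.35292618 / 0.5209
       = 0.6775

The evidence strengthens our belief in H.
Prior: 0.4266 → Posterior: 0.6775


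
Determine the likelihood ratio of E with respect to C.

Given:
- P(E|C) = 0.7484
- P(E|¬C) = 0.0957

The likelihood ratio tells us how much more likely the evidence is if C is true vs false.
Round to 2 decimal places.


Likelihood Ratio (LR) = P(E|C) / P(E|¬C)

LR = 0.7484 / 0.0957
   = 7.82

The evidence is 7.82 times more likely if C is true than if C is false.
Because LR exceeds 1, E is evidence for C.


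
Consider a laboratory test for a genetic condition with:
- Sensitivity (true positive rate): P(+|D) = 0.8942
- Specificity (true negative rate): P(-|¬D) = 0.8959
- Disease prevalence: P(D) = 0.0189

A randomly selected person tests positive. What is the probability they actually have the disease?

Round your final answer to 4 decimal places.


Let D = has disease, + = positive test

Given:
- P(D) = 0.0189 (prevalence)
- P(+|D) = 0.8942 (sensitivity)
- P(-|¬D) = 0.8959 (specificity)
- P(+|¬D) = 0.1041 (false positive rate = 1 - specificity)

Step 1: Find P(+)
P(+) = P(+|D)P(D) + P(+|¬D)P(¬D)
     = 0.8942 × 0.0189 + 0.1041 × 0.9811
     = 0.01690038 + 0.10213251
     = 0.11903289

Step 2: Apply Bayes' theorem for P(D|+)
P(D|+) = P(+|D)P(D) / P(+)
       = 0.01690038 / 0.11903289
       = 0.1420


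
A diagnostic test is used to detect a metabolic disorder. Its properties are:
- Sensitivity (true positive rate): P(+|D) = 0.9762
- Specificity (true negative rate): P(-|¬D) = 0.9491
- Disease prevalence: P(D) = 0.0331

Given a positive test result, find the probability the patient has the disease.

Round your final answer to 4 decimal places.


Let D = has disease, + = positive test

Given:
- P(D) = 0.0331 (prevalence)
- P(+|D) = 0.9762 (sensitivity)
- P(-|¬D) = 0.9491 (specificity)
- P(+|¬D) = 0.0509 (false positive rate = 1 - specificity)

Step 1: Find P(+)
P(+) = P(+|D)P(D) + P(+|¬D)P(¬D)
     = 0.9762 × 0.0331 + 0.0509 × 0.9669
     = 0.03231222 + 0.04921521
     = 0.08152743

Step 2: Apply Bayes' theorem for P(D|+)
P(D|+) = P(+|D)P(D) / P(+)
       = 0.03231222 / 0.08152743
       = 0.3963


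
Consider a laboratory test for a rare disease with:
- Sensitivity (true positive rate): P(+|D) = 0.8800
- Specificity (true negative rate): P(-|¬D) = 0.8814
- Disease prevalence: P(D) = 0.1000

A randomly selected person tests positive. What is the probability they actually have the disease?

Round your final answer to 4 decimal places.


Let D = has disease, + = positive test

Given:
- P(D) = 0.1000 (prevalence)
- P(+|D) = 0.8800 (sensitivity)
- P(-|¬D) = 0.8814 (specificity)
- P(+|¬D) = 0.1186 (false positive rate = 1 - specificity)

Step 1: Find P(+)
P(+) = P(+|D)P(D) + P(+|¬D)P(¬D)
     = 0.8800 × 0.1000 + 0.1186 × 0.9000
     = 0.08800000 + 0.10674000
     = 0.19474000

Step 2: Apply Bayes' theorem for P(D|+)
P(D|+) = P(+|D)P(D) / P(+)
       = 0.08800000 / 0.19474000
       = 0.4519


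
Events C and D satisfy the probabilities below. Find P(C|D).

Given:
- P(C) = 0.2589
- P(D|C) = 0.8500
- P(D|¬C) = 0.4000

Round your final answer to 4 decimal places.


Bayes' theorem: P(C|D) = P(D|C) × P(C) / P(D)

Step 1: Calculate P(D) using law of total probability
P(D) = P(D|C)P(C) + P(D|¬C)P(¬C)
     = 0.8500 × 0.2589 + 0.4000 × 0.7411
     = 0.22006500 + 0.29644000
     = 0.51650500

Step 2: Apply Bayes' theorem
P(C|D) = P(D|C) × P(C) / P(D)
       = 0.22006500 / 0.51650500
       = 0.4261


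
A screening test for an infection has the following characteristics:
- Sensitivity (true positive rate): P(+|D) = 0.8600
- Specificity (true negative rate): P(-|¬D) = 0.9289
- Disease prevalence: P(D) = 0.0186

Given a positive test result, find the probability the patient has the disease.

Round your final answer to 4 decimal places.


Let D = has disease, + = positive test

Given:
- P(D) = 0.0186 (prevalence)
- P(+|D) = 0.8600 (sensitivity)
- P(-|¬D) = 0.9289 (specificity)
- P(+|¬D) = 0.0711 (false positive rate = 1 - specificity)

Step 1: Find P(+)
P(+) = P(+|D)P(D) + P(+|¬D)P(¬D)
     = 0.8600 × 0.0186 + 0.0711 × 0.9814
     = 0.01599600 + 0.06977754
     = 0.08577354

Step 2: Apply Bayes' theorem for P(D|+)
P(D|+) = P(+|D)P(D) / P(+)
       = 0.01599600 / 0.08577354
       = 0.1865


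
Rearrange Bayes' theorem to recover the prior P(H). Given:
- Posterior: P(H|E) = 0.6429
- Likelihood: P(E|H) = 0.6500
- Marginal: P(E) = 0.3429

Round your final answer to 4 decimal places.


From Bayes' theorem: P(H|E) = P(E|H) × P(H) / P(E)

Rearranging for P(H):
P(H) = P(H|E) × P(E) / P(E|H)
     = 0.6429 × 0.3429 / 0.6500
     = 0.22045041 / 0.6500
     = 0.3392


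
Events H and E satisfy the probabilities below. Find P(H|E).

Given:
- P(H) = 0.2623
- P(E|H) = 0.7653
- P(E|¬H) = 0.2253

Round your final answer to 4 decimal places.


Bayes' theorem: P(H|E) = P(E|H) × P(H) / P(E)

Step 1: Calculate P(E) using law of total probability
P(E) = P(E|H)P(H) + P(E|¬H)P(¬H)
     = 0.7653 × 0.2623 + 0.2253 × 0.7377
     = 0.20073819 + 0.16620381
     = 0.36694200

Step 2: Apply Bayes' theorem
P(H|E) = P(E|H) × P(H) / P(E)
       = 0.20073819 / 0.36694200
       = 0.5471


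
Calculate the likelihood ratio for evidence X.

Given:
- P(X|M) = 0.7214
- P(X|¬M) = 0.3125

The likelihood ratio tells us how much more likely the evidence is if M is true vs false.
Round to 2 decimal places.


Likelihood Ratio (LR) = P(X|M) / P(X|¬M)

LR = 0.7214 / 0.3125
   = 2.31

The evidence is 2.31 times more likely if M is true than if M is false.
Since LR > 1, the evidence supports M over ¬M.


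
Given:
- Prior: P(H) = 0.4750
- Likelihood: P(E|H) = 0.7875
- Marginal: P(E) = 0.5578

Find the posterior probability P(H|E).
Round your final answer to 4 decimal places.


Using Bayes' theorem:

P(H|E) = P(E|H) × P(H) / P(E)
       = 0.7875 × 0.4750 / 0.5578
       = 0.37406250 / 0.5578
       = 0.6706

The evidence strengthens our belief in H.
Prior: 0.4750 → Posterior: 0.6706


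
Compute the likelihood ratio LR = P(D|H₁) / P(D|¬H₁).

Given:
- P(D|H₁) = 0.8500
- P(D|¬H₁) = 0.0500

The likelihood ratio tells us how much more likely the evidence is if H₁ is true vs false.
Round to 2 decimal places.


Likelihood Ratio (LR) = P(D|H₁) / P(D|¬H₁)

LR = 0.8500 / 0.0500
   = 17.00

The evidence is 17.00 times more likely if H₁ is true than if H₁ is false.
Since LR > 1, the evidence supports H₁ over ¬H₁.


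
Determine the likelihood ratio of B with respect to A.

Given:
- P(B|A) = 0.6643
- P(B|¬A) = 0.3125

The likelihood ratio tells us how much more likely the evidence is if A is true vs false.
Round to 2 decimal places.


Likelihood Ratio (LR) = P(B|A) / P(B|¬A)

LR = 0.6643 / 0.3125
   = 2.13

The evidence is 2.13 times more likely if A is true than if A is false.
Because LR exceeds 1, B is evidence for A.


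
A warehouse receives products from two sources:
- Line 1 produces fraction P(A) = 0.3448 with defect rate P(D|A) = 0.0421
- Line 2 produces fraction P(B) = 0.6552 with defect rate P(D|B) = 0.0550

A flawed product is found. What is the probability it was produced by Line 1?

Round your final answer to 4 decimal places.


Let A = from Line 1, D = flawed

Given:
- P(A) = 0.3448, P(B) = 0.6552
- P(D|A) = 0.0421, P(D|B) = 0.0550

Step 1: Find P(D)
P(D) = P(D|A)P(A) + P(D|B)P(B)
     = 0.0421 × 0.3448 + 0.0550 × 0.6552
     = 0.01451608 + 0.03603600
     = 0.05055208

Step 2: Apply Bayes' theorem
P(A|D) = P(D|A)P(A) / P(D)
       = 0.01451608 / 0.05055208
       = 0.2872


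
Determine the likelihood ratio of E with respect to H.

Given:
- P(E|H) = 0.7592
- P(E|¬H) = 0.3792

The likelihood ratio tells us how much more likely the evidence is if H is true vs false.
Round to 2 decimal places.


Likelihood Ratio (LR) = P(E|H) / P(E|¬H)

LR = 0.7592 / 0.3792
   = 2.00

The evidence is 2.00 times more likely if H is true than if H is false.
LR > 1, so observing E raises the odds in favor of H.


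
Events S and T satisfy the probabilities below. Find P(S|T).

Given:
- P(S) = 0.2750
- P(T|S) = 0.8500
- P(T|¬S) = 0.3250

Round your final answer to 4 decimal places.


Bayes' theorem: P(S|T) = P(T|S) × P(S) / P(T)

Step 1: Calculate P(T) using law of total probability
P(T) = P(T|S)P(S) + P(T|¬S)P(¬S)
     = 0.8500 × 0.2750 + 0.3250 × 0.7250
     = 0.23375000 + 0.23562500
     = 0.46937500

Step 2: Apply Bayes' theorem
P(S|T) = P(T|S) × P(S) / P(T)
       = 0.23375000 / 0.46937500
       = 0.4980


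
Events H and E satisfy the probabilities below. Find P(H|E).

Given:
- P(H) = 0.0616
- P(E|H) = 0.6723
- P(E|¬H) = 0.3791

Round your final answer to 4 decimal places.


Bayes' theorem: P(H|E) = P(E|H) × P(H) / P(E)

Step 1: Calculate P(E) using law of total probability
P(E) = P(E|H)P(H) + P(E|¬H)P(¬H)
     = 0.6723 × 0.0616 + 0.3791 × 0.9384
     = 0.04141368 + 0.35574744
     = 0.39716112

Step 2: Apply Bayes' theorem
P(H|E) = P(E|H) × P(H) / P(E)
       = 0.04141368 / 0.39716112
       = 0.1043


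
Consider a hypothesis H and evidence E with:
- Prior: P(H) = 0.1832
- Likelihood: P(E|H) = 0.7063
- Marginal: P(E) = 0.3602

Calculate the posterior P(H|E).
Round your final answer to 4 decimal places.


Using Bayes' theorem:

P(H|E) = P(E|H) × P(H) / P(E)
       = 0.7063 × 0.1832 / 0.3602
       = 0.12939416 / 0.3602
       = 0.3592

The evidence strengthens our belief in H.
Prior: 0.1832 → Posterior: 0.3592


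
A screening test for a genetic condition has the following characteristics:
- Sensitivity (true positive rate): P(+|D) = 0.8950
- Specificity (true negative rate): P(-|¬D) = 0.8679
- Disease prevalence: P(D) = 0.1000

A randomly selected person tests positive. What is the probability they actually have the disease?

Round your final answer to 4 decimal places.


Let D = has disease, + = positive test

Given:
- P(D) = 0.1000 (prevalence)
- P(+|D) = 0.8950 (sensitivity)
- P(-|¬D) = 0.8679 (specificity)
- P(+|¬D) = 0.1321 (false positive rate = 1 - specificity)

Step 1: Find P(+)
P(+) = P(+|D)P(D) + P(+|¬D)P(¬D)
     = 0.8950 × 0.1000 + 0.1321 × 0.9000
     = 0.08950000 + 0.11889000
     = 0.20839000

Step 2: Apply Bayes' theorem for P(D|+)
P(D|+) = P(+|D)P(D) / P(+)
       = 0.08950000 / 0.20839000
       = 0.4295


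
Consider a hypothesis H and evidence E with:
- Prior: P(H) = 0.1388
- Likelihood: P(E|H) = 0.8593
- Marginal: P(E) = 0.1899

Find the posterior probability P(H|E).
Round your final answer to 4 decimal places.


Using Bayes' theorem:

P(H|E) = P(E|H) × P(H) / P(E)
       = 0.8593 × 0.1388 / 0.1899
       = 0.11927084 / 0.1899
       = 0.6281

The evidence strengthens our belief in H.
Prior: 0.1388 → Posterior: 0.6281


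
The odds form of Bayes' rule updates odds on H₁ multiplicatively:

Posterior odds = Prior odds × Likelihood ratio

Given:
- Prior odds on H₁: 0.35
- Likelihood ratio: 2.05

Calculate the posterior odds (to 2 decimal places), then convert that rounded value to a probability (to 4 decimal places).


Step 1: Calculate posterior odds
Posterior odds = Prior odds × LR
               = 0.35 × 2.05
               = 0.72

Step 2: Convert to probability
P(H₁|E) = Posterior odds / (1 + Posterior odds)
       = 0.72 / (1 + 0.72)
       = 0.72 / 1.72
       = 0.4186

The evidence increased P(H₁) from 0.2593 to 0.4186.


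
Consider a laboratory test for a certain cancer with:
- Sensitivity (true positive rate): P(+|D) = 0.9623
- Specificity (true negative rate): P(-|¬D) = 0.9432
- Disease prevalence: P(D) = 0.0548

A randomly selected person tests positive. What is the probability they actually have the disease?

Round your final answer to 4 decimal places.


Let D = has disease, + = positive test

Given:
- P(D) = 0.0548 (prevalence)
- P(+|D) = 0.9623 (sensitivity)
- P(-|¬D) = 0.9432 (specificity)
- P(+|¬D) = 0.0568 (false positive rate = 1 - specificity)

Step 1: Find P(+)
P(+) = P(+|D)P(D) + P(+|¬D)P(¬D)
     = 0.9623 × 0.0548 + 0.0568 × 0.9452
     = 0.05273404 + 0.05368736
     = 0.10642140

Step 2: Apply Bayes' theorem for P(D|+)
P(D|+) = P(+|D)P(D) / P(+)
       = 0.05273404 / 0.10642140
       = 0.4955


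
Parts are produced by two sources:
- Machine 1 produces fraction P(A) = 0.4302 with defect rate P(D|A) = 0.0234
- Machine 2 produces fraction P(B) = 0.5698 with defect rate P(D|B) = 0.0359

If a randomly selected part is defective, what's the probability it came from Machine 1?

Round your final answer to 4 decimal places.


Let A = from Machine 1, D = defective

Given:
- P(A) = 0.4302, P(B) = 0.5698
- P(D|A) = 0.0234, P(D|B) = 0.0359

Step 1: Find P(D)
P(D) = P(D|A)P(A) + P(D|B)P(B)
     = 0.0234 × 0.4302 + 0.0359 × 0.5698
     = 0.01006668 + 0.02045582
     = 0.03052250

Step 2: Apply Bayes' theorem
P(A|D) = P(D|A)P(A) / P(D)
       = 0.01006668 / 0.03052250
       = 0.3298


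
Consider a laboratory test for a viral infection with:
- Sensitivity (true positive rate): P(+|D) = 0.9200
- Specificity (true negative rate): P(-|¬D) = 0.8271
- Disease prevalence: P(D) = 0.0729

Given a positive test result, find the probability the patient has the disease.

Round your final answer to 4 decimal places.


Let D = has disease, + = positive test

Given:
- P(D) = 0.0729 (prevalence)
- P(+|D) = 0.9200 (sensitivity)
- P(-|¬D) = 0.8271 (specificity)
- P(+|¬D) = 0.1729 (false positive rate = 1 - specificity)

Step 1: Find P(+)
P(+) = P(+|D)P(D) + P(+|¬D)P(¬D)
     = 0.9200 × 0.0729 + 0.1729 × 0.9271
     = 0.06706800 + 0.16029559
     = 0.22736359

Step 2: Apply Bayes' theorem for P(D|+)
P(D|+) = P(+|D)P(D) / P(+)
       = 0.06706800 / 0.22736359
       = 0.2950


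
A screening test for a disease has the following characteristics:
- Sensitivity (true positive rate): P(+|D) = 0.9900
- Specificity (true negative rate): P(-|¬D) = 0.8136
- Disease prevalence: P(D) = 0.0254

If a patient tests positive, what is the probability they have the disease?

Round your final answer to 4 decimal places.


Let D = has disease, + = positive test

Given:
- P(D) = 0.0254 (prevalence)
- P(+|D) = 0.9900 (sensitivity)
- P(-|¬D) = 0.8136 (specificity)
- P(+|¬D) = 0.1864 (false positive rate = 1 - specificity)

Step 1: Find P(+)
P(+) = P(+|D)P(D) + P(+|¬D)P(¬D)
     = 0.9900 × 0.0254 + 0.1864 × 0.9746
     = 0.02514600 + 0.18166544
     = 0.20681144

Step 2: Apply Bayes' theorem for P(D|+)
P(D|+) = P(+|D)P(D) / P(+)
       = 0.02514600 / 0.20681144
       = 0.1216


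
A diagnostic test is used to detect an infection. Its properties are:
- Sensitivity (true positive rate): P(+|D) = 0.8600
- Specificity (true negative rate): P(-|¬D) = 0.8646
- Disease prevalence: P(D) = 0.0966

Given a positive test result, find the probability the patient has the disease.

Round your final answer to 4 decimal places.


Let D = has disease, + = positive test

Given:
- P(D) = 0.0966 (prevalence)
- P(+|D) = 0.8600 (sensitivity)
- P(-|¬D) = 0.8646 (specificity)
- P(+|¬D) = 0.1354 (false positive rate = 1 - specificity)

Step 1: Find P(+)
P(+) = P(+|D)P(D) + P(+|¬D)P(¬D)
     = 0.8600 × 0.0966 + 0.1354 × 0.9034
     = 0.08307600 + 0.12232036
     = 0.20539636

Step 2: Apply Bayes' theorem for P(D|+)
P(D|+) = P(+|D)P(D) / P(+)
       = 0.08307600 / 0.20539636
       = 0.4045


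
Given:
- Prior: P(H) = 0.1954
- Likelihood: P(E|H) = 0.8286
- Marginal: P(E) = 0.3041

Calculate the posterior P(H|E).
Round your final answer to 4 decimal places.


Using Bayes' theorem:

P(H|E) = P(E|H) × P(H) / P(E)
       = 0.8286 × 0.1954 / 0.3041
       = 0.16190844 / 0.3041
       = 0.5324

The evidence strengthens our belief in H.
Prior: 0.1954 → Posterior: 0.5324


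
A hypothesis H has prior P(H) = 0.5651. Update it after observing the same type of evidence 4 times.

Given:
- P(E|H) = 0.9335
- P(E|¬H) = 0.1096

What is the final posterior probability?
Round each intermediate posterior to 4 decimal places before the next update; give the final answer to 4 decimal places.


Sequential Bayesian updating:

Initial prior: P(H) = 0.5651

Update 1:
  P(E) = 0.9335 × 0.5651 + 0.1096 × 0.4349 = 0.52752085 + 0.04766504 = 0.57518589
  P(H|E) = 0.52752085 / 0.57518589 = 0.9171

Update 2:
  P(E) = 0.9335 × 0.9171 + 0.1096 × 0.0829 = 0.85611285 + 0.00908584 = 0.86519869
  P(H|E) = 0.85611285 / 0.86519869 = 0.9895

Update 3:
  P(E) = 0.9335 × 0.9895 + 0.1096 × 0.0105 = 0.92369825 + 0.00115080 = 0.92484905
  P(H|E) = 0.92369825 / 0.92484905 = 0.9988

Update 4:
  P(E) = 0.9335 × 0.9988 + 0.1096 × 0.0012 = 0.93237980 + 0.00013152 = 0.93251132
  P(H|E) = 0.93237980 / 0.93251132 = 0.9999

Final posterior: 0.9999


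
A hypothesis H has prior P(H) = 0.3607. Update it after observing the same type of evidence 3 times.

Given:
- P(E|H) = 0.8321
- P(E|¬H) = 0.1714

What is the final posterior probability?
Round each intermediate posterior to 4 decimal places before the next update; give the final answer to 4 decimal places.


Sequential Bayesian updating:

Initial prior: P(H) = 0.3607

Update 1:
  P(E) = 0.8321 × 0.3607 + 0.1714 × 0.6393 = 0.30013847 + 0.10957602 = 0.40971449
  P(H|E) = 0.30013847 / 0.40971449 = 0.7326

Update 2:
  P(E) = 0.8321 × 0.7326 + 0.1714 × 0.2674 = 0.60959646 + 0.04583236 = 0.65542882
  P(H|E) = 0.60959646 / 0.65542882 = 0.9301

Update 3:
  P(E) = 0.8321 × 0.9301 + 0.1714 × 0.0699 = 0.77393621 + 0.01198086 = 0.78591707
  P(H|E) = 0.77393621 / 0.78591707 = 0.9848

Final posterior: 0.9848


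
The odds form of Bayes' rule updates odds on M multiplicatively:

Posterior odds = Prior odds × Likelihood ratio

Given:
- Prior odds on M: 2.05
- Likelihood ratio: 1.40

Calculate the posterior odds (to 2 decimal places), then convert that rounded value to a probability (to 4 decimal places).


Step 1: Calculate posterior odds
Posterior odds = Prior odds × LR
               = 2.05 × 1.40
               = 2.87

Step 2: Convert to probability
P(M|E) = Posterior odds / (1 + Posterior odds)
       = 2.87 / (1 + 2.87)
       = 2.87 / 3.87
       = 0.7416

The evidence increased P(M) from 0.6721 to 0.7416.


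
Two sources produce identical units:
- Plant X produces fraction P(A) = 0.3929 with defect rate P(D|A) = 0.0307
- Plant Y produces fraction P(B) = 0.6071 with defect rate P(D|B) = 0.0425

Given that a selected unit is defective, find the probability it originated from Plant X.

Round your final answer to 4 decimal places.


Let A = from Plant X, D = defective

Given:
- P(A) = 0.3929, P(B) = 0.6071
- P(D|A) = 0.0307, P(D|B) = 0.0425

Step 1: Find P(D)
P(D) = P(D|A)P(A) + P(D|B)P(B)
     = 0.0307 × 0.3929 + 0.0425 × 0.6071
     = 0.01206203 + 0.02580175
     = 0.03786378

Step 2: Apply Bayes' theorem
P(A|D) = P(D|A)P(A) / P(D)
       = 0.01206203 / 0.03786378
       = 0.3186


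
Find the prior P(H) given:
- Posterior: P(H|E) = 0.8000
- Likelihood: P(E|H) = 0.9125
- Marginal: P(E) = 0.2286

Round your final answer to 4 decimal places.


From Bayes' theorem: P(H|E) = P(E|H) × P(H) / P(E)

Rearranging for P(H):
P(H) = P(H|E) × P(E) / P(E|H)
     = 0.8000 × 0.2286 / 0.9125
     = 0.18288000 / 0.9125
     = 0.2004


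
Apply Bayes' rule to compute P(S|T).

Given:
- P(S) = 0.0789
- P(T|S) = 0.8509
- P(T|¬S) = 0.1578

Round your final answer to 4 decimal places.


Bayes' theorem: P(S|T) = P(T|S) × P(S) / P(T)

Step 1: Calculate P(T) using law of total probability
P(T) = P(T|S)P(S) + P(T|¬S)P(¬S)
     = 0.8509 × 0.0789 + 0.1578 × 0.9211
     = 0.06713601 + 0.14534958
     = 0.21248559

Step 2: Apply Bayes' theorem
P(S|T) = P(T|S) × P(S) / P(T)
       = 0.06713601 / 0.21248559
       = 0.3160


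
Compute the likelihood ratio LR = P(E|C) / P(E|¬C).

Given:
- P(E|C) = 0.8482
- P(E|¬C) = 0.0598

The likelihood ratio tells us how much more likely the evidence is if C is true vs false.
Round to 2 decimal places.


Likelihood Ratio (LR) = P(E|C) / P(E|¬C)

LR = 0.8482 / 0.0598
   = 14.18

The evidence is 14.18 times more likely if C is true than if C is false.
Because LR exceeds 1, E is evidence for C.


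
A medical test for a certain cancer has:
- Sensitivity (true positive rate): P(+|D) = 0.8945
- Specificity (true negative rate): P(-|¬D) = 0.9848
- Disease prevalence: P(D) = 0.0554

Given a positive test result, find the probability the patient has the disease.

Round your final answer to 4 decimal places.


Let D = has disease, + = positive test

Given:
- P(D) = 0.0554 (prevalence)
- P(+|D) = 0.8945 (sensitivity)
- P(-|¬D) = 0.9848 (specificity)
- P(+|¬D) = 0.0152 (false positive rate = 1 - specificity)

Step 1: Find P(+)
P(+) = P(+|D)P(D) + P(+|¬D)P(¬D)
     = 0.8945 × 0.0554 + 0.0152 × 0.9446
     = 0.04955530 + 0.01435792
     = 0.06391322

Step 2: Apply Bayes' theorem for P(D|+)
P(D|+) = P(+|D)P(D) / P(+)
       = 0.04955530 / 0.06391322
       = 0.7754


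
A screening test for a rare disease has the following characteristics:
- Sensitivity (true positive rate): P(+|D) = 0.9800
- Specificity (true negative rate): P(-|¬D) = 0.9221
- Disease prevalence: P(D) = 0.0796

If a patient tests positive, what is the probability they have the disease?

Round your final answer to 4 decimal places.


Let D = has disease, + = positive test

Given:
- P(D) = 0.0796 (prevalence)
- P(+|D) = 0.9800 (sensitivity)
- P(-|¬D) = 0.9221 (specificity)
- P(+|¬D) = 0.0779 (false positive rate = 1 - specificity)

Step 1: Find P(+)
P(+) = P(+|D)P(D) + P(+|¬D)P(¬D)
     = 0.9800 × 0.0796 + 0.0779 × 0.9204
     = 0.07800800 + 0.07169916
     = 0.14970716

Step 2: Apply Bayes' theorem for P(D|+)
P(D|+) = P(+|D)P(D) / P(+)
       = 0.07800800 / 0.14970716
       = 0.5211
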